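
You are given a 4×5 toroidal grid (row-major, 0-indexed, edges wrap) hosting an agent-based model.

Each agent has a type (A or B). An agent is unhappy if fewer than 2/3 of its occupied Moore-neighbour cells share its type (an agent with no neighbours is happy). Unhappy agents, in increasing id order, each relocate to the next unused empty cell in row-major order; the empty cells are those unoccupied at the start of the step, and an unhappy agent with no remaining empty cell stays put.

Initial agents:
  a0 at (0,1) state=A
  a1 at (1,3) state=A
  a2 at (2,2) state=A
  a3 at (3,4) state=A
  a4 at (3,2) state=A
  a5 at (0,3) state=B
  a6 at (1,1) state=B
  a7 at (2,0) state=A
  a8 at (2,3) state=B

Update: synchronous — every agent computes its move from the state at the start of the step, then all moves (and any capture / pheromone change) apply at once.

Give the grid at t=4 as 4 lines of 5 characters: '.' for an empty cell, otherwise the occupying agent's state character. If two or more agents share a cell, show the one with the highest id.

.AA..
.AA..
AABBB
.....

t=1: a0@(0,0):A a1@(0,2):A a2@(0,4):A a3@(1,0):A a4@(1,2):A a5@(1,4):B a6@(2,1):B a7@(2,4):A a8@(3,0):B
t=2: a0@(0,1):A a1@(0,2):A a2@(0,3):A a3@(1,1):A a4@(1,3):A a5@(2,0):B a6@(2,2):B a7@(2,3):A a8@(3,1):B
t=3: a0@(0,1):A a1@(0,2):A a2@(0,3):A a3@(0,0):A a4@(1,3):A a5@(0,4):B a6@(1,0):B a7@(1,2):A a8@(1,4):B
t=4: a0@(0,1):A a1@(0,2):A a2@(1,1):A a3@(2,0):A a4@(2,1):A a5@(2,2):B a6@(2,3):B a7@(1,2):A a8@(2,4):B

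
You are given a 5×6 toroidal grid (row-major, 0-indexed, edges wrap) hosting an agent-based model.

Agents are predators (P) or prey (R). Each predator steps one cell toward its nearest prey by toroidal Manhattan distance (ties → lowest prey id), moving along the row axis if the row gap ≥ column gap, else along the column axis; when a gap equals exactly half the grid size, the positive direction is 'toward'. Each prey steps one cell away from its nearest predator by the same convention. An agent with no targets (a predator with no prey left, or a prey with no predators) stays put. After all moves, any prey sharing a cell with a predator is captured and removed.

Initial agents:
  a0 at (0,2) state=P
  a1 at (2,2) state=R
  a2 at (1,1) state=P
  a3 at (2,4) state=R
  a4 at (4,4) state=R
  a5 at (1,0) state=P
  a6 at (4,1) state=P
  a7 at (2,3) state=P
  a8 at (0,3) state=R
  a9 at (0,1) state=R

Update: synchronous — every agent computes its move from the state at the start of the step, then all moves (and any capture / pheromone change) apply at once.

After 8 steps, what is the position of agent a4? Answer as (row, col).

t=1: a0@(0,3):P a1@(2,1):R a2@(0,1):P a3@(2,5):R a4@(4,5):R a5@(0,0):P a6@(0,1):P a7@(2,2):P a8@(0,4):R
t=2: a0@(0,4):P a1@(2,0):R a2@(1,1):P a3@(3,5):R a4@(3,5):R a5@(4,0):P a6@(1,1):P a7@(2,1):P a8@(0,5):R
t=3: a0@(0,5):P a1@(2,5):R a2@(2,1):P a3@(2,5):R a4@(2,5):R a5@(3,0):P a6@(2,1):P a7@(2,0):P a8@(0,0):R
t=4: a0@(0,0):P a1@(2,4):R a2@(2,0):P a3@(2,4):R a4@(2,4):R a5@(2,0):P a6@(2,0):P a7@(2,5):P a8@(0,1):R
t=5: a0@(0,1):P a1@(2,3):R a2@(2,5):P a3@(2,3):R a4@(2,3):R a5@(2,5):P a6@(2,5):P a7@(2,4):P a8@(0,2):R
t=6: a0@(0,2):P a1@(2,2):R a2@(2,4):P a3@(2,2):R a4@(2,2):R a5@(2,4):P a6@(2,4):P a7@(2,3):P a8@(0,3):R
t=7: a0@(0,3):P a1@(2,1):R a2@(2,3):P a3@(2,1):R a4@(2,1):R a5@(2,3):P a6@(2,3):P a7@(2,2):P a8@(0,4):R
t=8: a0@(0,4):P a1@(2,0):R a2@(2,2):P a3@(2,0):R a4@(2,0):R a5@(2,2):P a6@(2,2):P a7@(2,1):P a8@(0,5):R

(2, 0)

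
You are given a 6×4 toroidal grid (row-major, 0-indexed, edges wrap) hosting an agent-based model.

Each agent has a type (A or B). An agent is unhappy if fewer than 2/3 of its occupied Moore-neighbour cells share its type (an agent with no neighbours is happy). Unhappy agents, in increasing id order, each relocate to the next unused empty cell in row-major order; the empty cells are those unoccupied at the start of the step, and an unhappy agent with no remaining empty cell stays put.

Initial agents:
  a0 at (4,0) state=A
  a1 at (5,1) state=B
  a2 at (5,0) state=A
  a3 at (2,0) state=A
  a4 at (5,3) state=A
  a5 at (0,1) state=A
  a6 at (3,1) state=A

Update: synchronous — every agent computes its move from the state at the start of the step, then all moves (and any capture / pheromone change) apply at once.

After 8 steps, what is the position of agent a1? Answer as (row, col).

t=1: a0@(4,0):A a1@(0,0):B a2@(5,0):A a3@(2,0):A a4@(5,3):A a5@(0,2):A a6@(3,1):A
t=2: a0@(4,0):A a1@(0,1):B a2@(5,0):A a3@(2,0):A a4@(5,3):A a5@(0,2):A a6@(3,1):A
t=3: a0@(4,0):A a1@(0,0):B a2@(5,0):A a3@(2,0):A a4@(5,3):A a5@(0,3):A a6@(3,1):A
t=4: a0@(4,0):A a1@(0,1):B a2@(5,0):A a3@(2,0):A a4@(5,3):A a5@(0,3):A a6@(3,1):A
t=5: a0@(4,0):A a1@(0,0):B a2@(5,0):A a3@(2,0):A a4@(5,3):A a5@(0,3):A a6@(3,1):A
t=6: a0@(4,0):A a1@(0,1):B a2@(5,0):A a3@(2,0):A a4@(5,3):A a5@(0,3):A a6@(3,1):A
t=7: a0@(4,0):A a1@(0,0):B a2@(5,0):A a3@(2,0):A a4@(5,3):A a5@(0,3):A a6@(3,1):A
t=8: a0@(4,0):A a1@(0,1):B a2@(5,0):A a3@(2,0):A a4@(5,3):A a5@(0,3):A a6@(3,1):A

(0, 1)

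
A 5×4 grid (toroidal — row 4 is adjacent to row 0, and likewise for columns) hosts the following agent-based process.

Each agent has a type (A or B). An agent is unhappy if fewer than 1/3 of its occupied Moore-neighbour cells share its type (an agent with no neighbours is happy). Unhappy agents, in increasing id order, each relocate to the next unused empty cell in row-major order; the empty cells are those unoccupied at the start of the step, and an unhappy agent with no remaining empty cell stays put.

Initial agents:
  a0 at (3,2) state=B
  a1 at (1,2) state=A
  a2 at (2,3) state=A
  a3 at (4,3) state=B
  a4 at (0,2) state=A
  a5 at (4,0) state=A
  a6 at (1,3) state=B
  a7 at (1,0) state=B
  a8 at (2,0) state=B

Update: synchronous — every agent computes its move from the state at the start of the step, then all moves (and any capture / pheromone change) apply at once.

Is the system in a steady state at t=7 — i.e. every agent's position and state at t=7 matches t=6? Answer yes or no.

yes

t=1: a0@(3,2):B a1@(1,2):A a2@(0,0):A a3@(4,3):B a4@(0,2):A a5@(0,1):A a6@(1,3):B a7@(1,0):B a8@(2,0):B
t=2: a0@(3,2):B a1@(1,2):A a2@(0,3):A a3@(4,3):B a4@(0,2):A a5@(0,1):A a6@(1,3):B a7@(1,0):B a8@(2,0):B
t=3: (unchanged — steady state)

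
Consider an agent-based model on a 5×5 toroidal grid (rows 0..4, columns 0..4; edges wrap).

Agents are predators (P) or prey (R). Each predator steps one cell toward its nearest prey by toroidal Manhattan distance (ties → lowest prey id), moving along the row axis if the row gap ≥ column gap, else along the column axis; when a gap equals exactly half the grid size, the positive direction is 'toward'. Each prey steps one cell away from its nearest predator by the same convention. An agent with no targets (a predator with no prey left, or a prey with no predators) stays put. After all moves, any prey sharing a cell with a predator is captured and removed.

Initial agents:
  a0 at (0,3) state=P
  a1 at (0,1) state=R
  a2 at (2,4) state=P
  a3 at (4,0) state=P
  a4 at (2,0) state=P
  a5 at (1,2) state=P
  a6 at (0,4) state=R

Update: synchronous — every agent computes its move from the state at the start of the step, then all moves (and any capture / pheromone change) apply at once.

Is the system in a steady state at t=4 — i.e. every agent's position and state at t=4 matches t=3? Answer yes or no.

yes

t=1: a0@(0,4):P a2@(1,4):P a3@(0,0):P a4@(1,0):P a5@(0,2):P
t=2: (unchanged — steady state)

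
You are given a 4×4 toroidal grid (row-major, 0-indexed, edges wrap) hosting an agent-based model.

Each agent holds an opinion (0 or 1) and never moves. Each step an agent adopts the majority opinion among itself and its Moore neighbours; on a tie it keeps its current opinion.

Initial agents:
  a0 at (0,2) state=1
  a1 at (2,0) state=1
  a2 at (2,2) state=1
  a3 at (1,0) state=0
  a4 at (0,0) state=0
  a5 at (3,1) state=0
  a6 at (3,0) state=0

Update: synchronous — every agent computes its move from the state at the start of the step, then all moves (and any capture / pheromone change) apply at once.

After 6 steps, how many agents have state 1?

t=1: a0@(0,2):1 a1@(2,0):0 a2@(2,2):1 a3@(1,0):0 a4@(0,0):0 a5@(3,1):0 a6@(3,0):0
t=2: (unchanged — steady state)

2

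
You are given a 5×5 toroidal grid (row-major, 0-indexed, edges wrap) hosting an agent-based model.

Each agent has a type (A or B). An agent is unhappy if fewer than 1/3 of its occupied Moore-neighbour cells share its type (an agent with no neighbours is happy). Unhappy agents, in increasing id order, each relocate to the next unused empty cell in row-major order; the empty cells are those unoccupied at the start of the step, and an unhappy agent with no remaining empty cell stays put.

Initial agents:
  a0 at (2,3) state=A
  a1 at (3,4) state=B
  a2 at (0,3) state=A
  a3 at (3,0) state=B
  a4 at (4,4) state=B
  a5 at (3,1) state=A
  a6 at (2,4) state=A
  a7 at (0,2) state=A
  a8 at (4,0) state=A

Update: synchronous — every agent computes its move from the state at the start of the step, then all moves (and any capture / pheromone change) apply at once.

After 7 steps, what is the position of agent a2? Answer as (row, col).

(0, 3)

t=1: a0@(2,3):A a1@(3,4):B a2@(0,3):A a3@(3,0):B a4@(4,4):B a5@(3,1):A a6@(2,4):A a7@(0,2):A a8@(0,0):A
t=2: a0@(2,3):A a1@(3,4):B a2@(0,3):A a3@(3,0):B a4@(4,4):B a5@(0,1):A a6@(2,4):A a7@(0,2):A a8@(0,4):A
t=3: (unchanged — steady state)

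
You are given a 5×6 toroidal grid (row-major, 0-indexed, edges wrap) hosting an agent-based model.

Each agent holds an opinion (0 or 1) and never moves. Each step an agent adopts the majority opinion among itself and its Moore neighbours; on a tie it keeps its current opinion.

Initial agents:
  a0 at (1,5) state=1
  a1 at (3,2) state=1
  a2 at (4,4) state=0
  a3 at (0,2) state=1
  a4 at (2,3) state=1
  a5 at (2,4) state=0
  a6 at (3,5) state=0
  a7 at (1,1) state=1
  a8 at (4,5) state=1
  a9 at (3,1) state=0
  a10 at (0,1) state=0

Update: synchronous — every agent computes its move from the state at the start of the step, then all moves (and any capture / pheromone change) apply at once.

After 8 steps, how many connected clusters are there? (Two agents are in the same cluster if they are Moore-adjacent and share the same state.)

5

t=1: a0@(1,5):1 a1@(3,2):1 a2@(4,4):0 a3@(0,2):1 a4@(2,3):1 a5@(2,4):0 a6@(3,5):0 a7@(1,1):1 a8@(4,5):0 a9@(3,1):0 a10@(0,1):1
t=2: (unchanged — steady state)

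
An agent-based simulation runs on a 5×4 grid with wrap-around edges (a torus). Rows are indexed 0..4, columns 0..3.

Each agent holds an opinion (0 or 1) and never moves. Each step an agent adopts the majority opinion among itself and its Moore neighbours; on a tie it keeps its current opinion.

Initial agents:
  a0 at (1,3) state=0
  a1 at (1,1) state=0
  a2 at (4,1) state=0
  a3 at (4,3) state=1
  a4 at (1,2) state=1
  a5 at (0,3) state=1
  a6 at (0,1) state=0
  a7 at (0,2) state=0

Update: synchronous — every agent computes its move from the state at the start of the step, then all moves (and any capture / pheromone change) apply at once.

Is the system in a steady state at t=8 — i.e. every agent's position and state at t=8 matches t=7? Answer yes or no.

t=1: a0@(1,3):0 a1@(1,1):0 a2@(4,1):0 a3@(4,3):1 a4@(1,2):0 a5@(0,3):1 a6@(0,1):0 a7@(0,2):0
t=2: a0@(1,3):0 a1@(1,1):0 a2@(4,1):0 a3@(4,3):1 a4@(1,2):0 a5@(0,3):0 a6@(0,1):0 a7@(0,2):0
t=3: a0@(1,3):0 a1@(1,1):0 a2@(4,1):0 a3@(4,3):0 a4@(1,2):0 a5@(0,3):0 a6@(0,1):0 a7@(0,2):0
t=4: (unchanged — steady state)

yes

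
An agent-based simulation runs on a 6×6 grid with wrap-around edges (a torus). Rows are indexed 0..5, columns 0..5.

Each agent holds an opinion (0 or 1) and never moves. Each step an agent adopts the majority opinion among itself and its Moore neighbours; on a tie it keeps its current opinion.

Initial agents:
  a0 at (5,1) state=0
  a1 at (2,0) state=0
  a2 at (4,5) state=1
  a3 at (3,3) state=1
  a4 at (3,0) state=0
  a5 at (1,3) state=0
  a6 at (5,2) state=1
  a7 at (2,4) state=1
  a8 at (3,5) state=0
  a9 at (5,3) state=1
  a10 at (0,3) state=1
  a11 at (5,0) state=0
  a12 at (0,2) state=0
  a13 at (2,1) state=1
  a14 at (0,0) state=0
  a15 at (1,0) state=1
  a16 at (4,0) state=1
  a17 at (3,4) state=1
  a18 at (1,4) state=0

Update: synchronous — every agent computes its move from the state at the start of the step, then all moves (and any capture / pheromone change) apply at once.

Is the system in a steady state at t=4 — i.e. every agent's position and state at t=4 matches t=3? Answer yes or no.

t=1: a0@(5,1):0 a1@(2,0):0 a2@(4,5):1 a3@(3,3):1 a4@(3,0):0 a5@(1,3):0 a6@(5,2):1 a7@(2,4):1 a8@(3,5):1 a9@(5,3):1 a10@(0,3):1 a11@(5,0):0 a12@(0,2):0 a13@(2,1):1 a14@(0,0):0 a15@(1,0):1 a16@(4,0):0 a17@(3,4):1 a18@(1,4):0
t=2: a0@(5,1):0 a1@(2,0):1 a2@(4,5):1 a3@(3,3):1 a4@(3,0):0 a5@(1,3):0 a6@(5,2):1 a7@(2,4):1 a8@(3,5):1 a9@(5,3):1 a10@(0,3):1 a11@(5,0):0 a12@(0,2):0 a13@(2,1):1 a14@(0,0):0 a15@(1,0):1 a16@(4,0):0 a17@(3,4):1 a18@(1,4):0
t=3: a0@(5,1):0 a1@(2,0):1 a2@(4,5):1 a3@(3,3):1 a4@(3,0):1 a5@(1,3):0 a6@(5,2):1 a7@(2,4):1 a8@(3,5):1 a9@(5,3):1 a10@(0,3):1 a11@(5,0):0 a12@(0,2):0 a13@(2,1):1 a14@(0,0):0 a15@(1,0):1 a16@(4,0):0 a17@(3,4):1 a18@(1,4):0
t=4: (unchanged — steady state)

yes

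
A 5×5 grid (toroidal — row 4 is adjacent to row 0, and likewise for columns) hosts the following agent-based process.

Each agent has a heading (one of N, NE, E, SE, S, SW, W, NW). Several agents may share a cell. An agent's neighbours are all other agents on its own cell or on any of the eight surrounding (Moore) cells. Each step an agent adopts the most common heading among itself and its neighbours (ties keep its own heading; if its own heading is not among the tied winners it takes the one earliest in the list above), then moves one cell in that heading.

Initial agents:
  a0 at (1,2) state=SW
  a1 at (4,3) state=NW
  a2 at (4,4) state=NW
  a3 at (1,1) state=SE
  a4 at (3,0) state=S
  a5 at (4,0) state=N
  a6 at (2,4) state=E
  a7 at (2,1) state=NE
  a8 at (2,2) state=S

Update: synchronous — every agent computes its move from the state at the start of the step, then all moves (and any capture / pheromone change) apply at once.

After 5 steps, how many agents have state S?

9

t=1: a0@(2,1):SW a1@(3,2):NW a2@(3,3):NW a3@(2,2):SE a4@(4,0):S a5@(3,0):N a6@(2,0):E a7@(3,1):S a8@(3,2):S
t=2: a0@(3,1):S a1@(2,1):NW a2@(2,2):NW a3@(3,2):S a4@(0,0):S a5@(4,0):S a6@(2,1):E a7@(4,1):S a8@(4,2):S
t=3: a0@(4,1):S a1@(1,0):NW a2@(1,1):NW a3@(4,2):S a4@(1,0):S a5@(0,0):S a6@(3,1):S a7@(0,1):S a8@(0,2):S
t=4: a0@(0,1):S a1@(2,0):S a2@(2,1):S a3@(0,2):S a4@(2,0):S a5@(1,0):S a6@(4,1):S a7@(1,1):S a8@(1,2):S
t=5: a0@(1,1):S a1@(3,0):S a2@(3,1):S a3@(1,2):S a4@(3,0):S a5@(2,0):S a6@(0,1):S a7@(2,1):S a8@(2,2):S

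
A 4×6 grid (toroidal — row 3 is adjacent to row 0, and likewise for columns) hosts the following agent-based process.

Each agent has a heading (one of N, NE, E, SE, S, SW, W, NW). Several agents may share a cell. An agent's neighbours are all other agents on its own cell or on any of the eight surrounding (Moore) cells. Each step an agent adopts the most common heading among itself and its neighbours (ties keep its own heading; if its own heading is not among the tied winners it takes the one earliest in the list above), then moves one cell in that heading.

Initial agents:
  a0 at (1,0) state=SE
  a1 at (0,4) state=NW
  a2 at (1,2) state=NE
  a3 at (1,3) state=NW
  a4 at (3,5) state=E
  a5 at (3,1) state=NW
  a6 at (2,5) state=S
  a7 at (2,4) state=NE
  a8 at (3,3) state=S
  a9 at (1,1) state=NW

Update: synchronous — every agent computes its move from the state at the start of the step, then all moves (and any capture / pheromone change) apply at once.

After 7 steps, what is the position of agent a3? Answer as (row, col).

t=1: a0@(2,1):SE a1@(3,3):NW a2@(0,1):NW a3@(0,2):NW a4@(3,0):E a5@(2,0):NW a6@(3,5):S a7@(3,4):S a8@(0,3):S a9@(0,0):NW
t=2: a0@(3,2):SE a1@(2,2):NW a2@(3,0):NW a3@(3,1):NW a4@(2,5):NW a5@(1,5):NW a6@(0,5):S a7@(0,4):S a8@(1,3):S a9@(3,5):NW
t=3: a0@(2,1):NW a1@(1,1):NW a2@(2,5):NW a3@(2,0):NW a4@(1,4):NW a5@(0,4):NW a6@(3,4):NW a7@(1,4):S a8@(2,3):S a9@(2,4):NW
t=4: a0@(1,0):NW a1@(0,0):NW a2@(1,4):NW a3@(1,5):NW a4@(0,3):NW a5@(3,3):NW a6@(2,3):NW a7@(0,3):NW a8@(1,2):NW a9@(1,3):NW
t=5: a0@(0,5):NW a1@(3,5):NW a2@(0,3):NW a3@(0,4):NW a4@(3,2):NW a5@(2,2):NW a6@(1,2):NW a7@(3,2):NW a8@(0,1):NW a9@(0,2):NW
t=6: a0@(3,4):NW a1@(2,4):NW a2@(3,2):NW a3@(3,3):NW a4@(2,1):NW a5@(1,1):NW a6@(0,1):NW a7@(2,1):NW a8@(3,0):NW a9@(3,1):NW
t=7: a0@(2,3):NW a1@(1,3):NW a2@(2,1):NW a3@(2,2):NW a4@(1,0):NW a5@(0,0):NW a6@(3,0):NW a7@(1,0):NW a8@(2,5):NW a9@(2,0):NW

(2, 2)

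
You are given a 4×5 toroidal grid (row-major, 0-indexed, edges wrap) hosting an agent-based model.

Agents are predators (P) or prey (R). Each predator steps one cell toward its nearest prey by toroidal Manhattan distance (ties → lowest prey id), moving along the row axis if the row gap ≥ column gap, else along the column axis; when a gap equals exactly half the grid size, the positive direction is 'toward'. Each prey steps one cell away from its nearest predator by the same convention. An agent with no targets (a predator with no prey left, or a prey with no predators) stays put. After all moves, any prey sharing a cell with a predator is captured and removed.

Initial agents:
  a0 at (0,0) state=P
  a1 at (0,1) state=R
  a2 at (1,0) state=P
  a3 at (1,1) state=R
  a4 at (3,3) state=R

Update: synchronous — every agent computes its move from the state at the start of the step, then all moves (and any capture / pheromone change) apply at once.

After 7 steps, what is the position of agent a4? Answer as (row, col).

(2, 1)

t=1: a0@(0,1):P a1@(0,2):R a2@(1,1):P a3@(1,2):R a4@(3,2):R
t=2: a0@(0,2):P a1@(0,3):R a2@(1,2):P a3@(1,3):R a4@(2,2):R
t=3: a0@(0,3):P a1@(0,4):R a2@(1,3):P a3@(1,4):R a4@(3,2):R
t=4: a0@(0,4):P a1@(0,0):R a2@(1,4):P a3@(1,0):R a4@(2,2):R
t=5: a0@(0,0):P a1@(0,1):R a2@(1,0):P a3@(1,1):R a4@(2,1):R
t=6: a0@(0,1):P a1@(0,2):R a2@(1,1):P a3@(1,2):R a4@(3,1):R
t=7: a0@(0,2):P a1@(0,3):R a2@(1,2):P a3@(1,3):R a4@(2,1):R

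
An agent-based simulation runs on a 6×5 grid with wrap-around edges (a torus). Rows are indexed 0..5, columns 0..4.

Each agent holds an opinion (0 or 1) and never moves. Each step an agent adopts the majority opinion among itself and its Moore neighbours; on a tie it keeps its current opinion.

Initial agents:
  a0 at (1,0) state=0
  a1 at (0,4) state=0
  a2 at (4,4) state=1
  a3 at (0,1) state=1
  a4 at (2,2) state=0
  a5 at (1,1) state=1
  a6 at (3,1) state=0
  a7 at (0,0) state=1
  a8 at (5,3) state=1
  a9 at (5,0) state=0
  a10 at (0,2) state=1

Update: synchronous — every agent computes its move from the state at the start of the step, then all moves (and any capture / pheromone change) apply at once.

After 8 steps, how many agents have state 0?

2

t=1: a0@(1,0):1 a1@(0,4):0 a2@(4,4):1 a3@(0,1):1 a4@(2,2):0 a5@(1,1):1 a6@(3,1):0 a7@(0,0):1 a8@(5,3):1 a9@(5,0):1 a10@(0,2):1
t=2: a0@(1,0):1 a1@(0,4):1 a2@(4,4):1 a3@(0,1):1 a4@(2,2):0 a5@(1,1):1 a6@(3,1):0 a7@(0,0):1 a8@(5,3):1 a9@(5,0):1 a10@(0,2):1
t=3: (unchanged — steady state)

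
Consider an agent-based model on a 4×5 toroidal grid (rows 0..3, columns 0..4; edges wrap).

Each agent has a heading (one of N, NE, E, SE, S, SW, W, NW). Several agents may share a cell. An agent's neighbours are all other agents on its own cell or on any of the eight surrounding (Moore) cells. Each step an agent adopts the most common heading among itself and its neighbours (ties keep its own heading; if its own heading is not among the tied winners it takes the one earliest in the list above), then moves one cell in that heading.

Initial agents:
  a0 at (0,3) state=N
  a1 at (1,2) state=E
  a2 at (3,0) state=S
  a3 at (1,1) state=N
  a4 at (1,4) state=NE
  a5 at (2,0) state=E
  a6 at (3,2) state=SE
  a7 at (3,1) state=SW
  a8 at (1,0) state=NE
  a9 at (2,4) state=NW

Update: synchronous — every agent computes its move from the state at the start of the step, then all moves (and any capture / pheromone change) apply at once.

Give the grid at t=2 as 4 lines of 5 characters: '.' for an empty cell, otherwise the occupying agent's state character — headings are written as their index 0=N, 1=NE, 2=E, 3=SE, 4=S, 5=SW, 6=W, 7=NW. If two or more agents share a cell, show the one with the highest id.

.111.
.....
...0.
.110.

t=1: a0@(3,3):N a1@(0,2):N a2@(0,0):S a3@(1,2):E a4@(0,0):NE a5@(1,1):NE a6@(0,3):SE a7@(0,0):SW a8@(0,1):NE a9@(1,0):NE
t=2: a0@(2,3):N a1@(3,2):N a2@(3,1):NE a3@(0,3):NE a4@(3,1):NE a5@(0,2):NE a6@(3,3):N a7@(3,1):NE a8@(3,2):NE a9@(0,1):NE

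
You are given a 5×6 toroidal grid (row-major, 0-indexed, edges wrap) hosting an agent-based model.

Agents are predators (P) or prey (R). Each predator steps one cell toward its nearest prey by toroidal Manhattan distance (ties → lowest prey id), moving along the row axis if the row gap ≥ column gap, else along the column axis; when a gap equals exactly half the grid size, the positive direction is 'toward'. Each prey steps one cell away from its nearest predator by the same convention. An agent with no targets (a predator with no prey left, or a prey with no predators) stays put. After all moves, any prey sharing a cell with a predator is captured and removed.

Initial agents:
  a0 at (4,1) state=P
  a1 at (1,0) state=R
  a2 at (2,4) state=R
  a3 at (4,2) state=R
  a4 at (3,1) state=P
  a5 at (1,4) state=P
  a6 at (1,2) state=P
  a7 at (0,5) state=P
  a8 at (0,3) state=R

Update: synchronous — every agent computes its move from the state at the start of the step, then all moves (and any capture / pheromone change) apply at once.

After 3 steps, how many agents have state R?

t=1: a0@(4,2):P a2@(3,4):R a3@(4,3):R a4@(4,1):P a5@(2,4):P a6@(1,1):P a7@(1,5):P a8@(4,3):R
t=2: a0@(4,3):P a2@(4,4):R a3@(4,4):R a4@(4,2):P a5@(3,4):P a6@(0,1):P a7@(2,5):P a8@(4,4):R
t=3: a0@(4,4):P a2@(4,5):R a3@(4,5):R a4@(4,3):P a5@(4,4):P a6@(0,2):P a7@(3,5):P a8@(4,5):R

3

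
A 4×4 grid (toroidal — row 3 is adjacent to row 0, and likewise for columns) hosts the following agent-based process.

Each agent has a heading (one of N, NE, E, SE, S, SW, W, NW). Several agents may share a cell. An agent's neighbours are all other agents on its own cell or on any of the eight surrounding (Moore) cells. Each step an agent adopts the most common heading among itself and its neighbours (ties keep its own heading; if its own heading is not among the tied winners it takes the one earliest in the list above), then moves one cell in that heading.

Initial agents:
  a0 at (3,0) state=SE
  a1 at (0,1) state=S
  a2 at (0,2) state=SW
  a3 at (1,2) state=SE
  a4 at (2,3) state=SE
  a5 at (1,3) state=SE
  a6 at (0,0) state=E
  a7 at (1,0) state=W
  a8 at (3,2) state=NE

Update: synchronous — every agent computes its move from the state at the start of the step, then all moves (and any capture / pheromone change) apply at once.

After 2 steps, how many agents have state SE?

t=1: a0@(0,1):SE a1@(1,2):SE a2@(1,3):SE a3@(2,3):SE a4@(3,0):SE a5@(2,0):SE a6@(1,1):SE a7@(2,1):SE a8@(2,3):NE
t=2: a0@(1,2):SE a1@(2,3):SE a2@(2,0):SE a3@(3,0):SE a4@(0,1):SE a5@(3,1):SE a6@(2,2):SE a7@(3,2):SE a8@(3,0):SE

9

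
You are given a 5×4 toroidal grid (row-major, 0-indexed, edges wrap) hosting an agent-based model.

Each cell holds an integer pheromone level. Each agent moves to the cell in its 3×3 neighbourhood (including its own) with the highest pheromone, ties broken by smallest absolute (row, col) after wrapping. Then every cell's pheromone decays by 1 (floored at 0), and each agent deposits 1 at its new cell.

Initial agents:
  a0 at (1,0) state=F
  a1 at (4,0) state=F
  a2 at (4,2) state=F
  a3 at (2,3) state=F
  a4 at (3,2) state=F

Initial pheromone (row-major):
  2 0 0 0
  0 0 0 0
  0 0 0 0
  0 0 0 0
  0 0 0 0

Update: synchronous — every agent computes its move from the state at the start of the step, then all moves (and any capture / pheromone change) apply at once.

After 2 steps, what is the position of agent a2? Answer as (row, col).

t=1: a0@(0,0) a1@(0,0) a2@(0,1) a3@(1,0) a4@(2,1) | pheromone: 3 1 0 0 / 1 0 0 0 / 0 1 0 0 / 0 0 0 0 / 0 0 0 0
t=2: a0@(0,0) a1@(0,0) a2@(0,0) a3@(0,0) a4@(1,0) | pheromone: 6 0 0 0 / 1 0 0 0 / 0 0 0 0 / 0 0 0 0 / 0 0 0 0

(0, 0)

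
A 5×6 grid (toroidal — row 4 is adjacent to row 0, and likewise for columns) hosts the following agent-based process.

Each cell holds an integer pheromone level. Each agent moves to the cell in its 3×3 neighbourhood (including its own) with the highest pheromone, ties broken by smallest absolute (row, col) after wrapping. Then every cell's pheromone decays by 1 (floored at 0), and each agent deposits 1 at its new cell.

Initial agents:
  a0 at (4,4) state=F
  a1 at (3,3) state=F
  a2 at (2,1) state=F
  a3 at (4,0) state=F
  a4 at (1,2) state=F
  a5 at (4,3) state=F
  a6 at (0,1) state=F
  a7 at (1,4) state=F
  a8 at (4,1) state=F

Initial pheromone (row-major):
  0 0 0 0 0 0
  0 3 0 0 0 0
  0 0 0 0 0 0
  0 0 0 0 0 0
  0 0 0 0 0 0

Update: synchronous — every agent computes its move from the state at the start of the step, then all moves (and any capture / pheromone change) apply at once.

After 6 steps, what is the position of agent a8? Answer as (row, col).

(1, 1)

t=1: a0@(0,3) a1@(2,2) a2@(1,1) a3@(0,0) a4@(1,1) a5@(0,2) a6@(1,1) a7@(0,3) a8@(0,0) | pheromone: 2 0 1 2 0 0 / 0 5 0 0 0 0 / 0 0 1 0 0 0 / 0 0 0 0 0 0 / 0 0 0 0 0 0
t=2: a0@(0,3) a1@(1,1) a2@(1,1) a3@(1,1) a4@(1,1) a5@(1,1) a6@(1,1) a7@(0,3) a8@(1,1) | pheromone: 1 0 0 3 0 0 / 0 11 0 0 0 0 / 0 0 0 0 0 0 / 0 0 0 0 0 0 / 0 0 0 0 0 0
t=3: a0@(0,3) a1@(1,1) a2@(1,1) a3@(1,1) a4@(1,1) a5@(1,1) a6@(1,1) a7@(0,3) a8@(1,1) | pheromone: 0 0 0 4 0 0 / 0 17 0 0 0 0 / 0 0 0 0 0 0 / 0 0 0 0 0 0 / 0 0 0 0 0 0
t=4: a0@(0,3) a1@(1,1) a2@(1,1) a3@(1,1) a4@(1,1) a5@(1,1) a6@(1,1) a7@(0,3) a8@(1,1) | pheromone: 0 0 0 5 0 0 / 0 23 0 0 0 0 / 0 0 0 0 0 0 / 0 0 0 0 0 0 / 0 0 0 0 0 0
t=5: a0@(0,3) a1@(1,1) a2@(1,1) a3@(1,1) a4@(1,1) a5@(1,1) a6@(1,1) a7@(0,3) a8@(1,1) | pheromone: 0 0 0 6 0 0 / 0 29 0 0 0 0 / 0 0 0 0 0 0 / 0 0 0 0 0 0 / 0 0 0 0 0 0
t=6: a0@(0,3) a1@(1,1) a2@(1,1) a3@(1,1) a4@(1,1) a5@(1,1) a6@(1,1) a7@(0,3) a8@(1,1) | pheromone: 0 0 0 7 0 0 / 0 35 0 0 0 0 / 0 0 0 0 0 0 / 0 0 0 0 0 0 / 0 0 0 0 0 0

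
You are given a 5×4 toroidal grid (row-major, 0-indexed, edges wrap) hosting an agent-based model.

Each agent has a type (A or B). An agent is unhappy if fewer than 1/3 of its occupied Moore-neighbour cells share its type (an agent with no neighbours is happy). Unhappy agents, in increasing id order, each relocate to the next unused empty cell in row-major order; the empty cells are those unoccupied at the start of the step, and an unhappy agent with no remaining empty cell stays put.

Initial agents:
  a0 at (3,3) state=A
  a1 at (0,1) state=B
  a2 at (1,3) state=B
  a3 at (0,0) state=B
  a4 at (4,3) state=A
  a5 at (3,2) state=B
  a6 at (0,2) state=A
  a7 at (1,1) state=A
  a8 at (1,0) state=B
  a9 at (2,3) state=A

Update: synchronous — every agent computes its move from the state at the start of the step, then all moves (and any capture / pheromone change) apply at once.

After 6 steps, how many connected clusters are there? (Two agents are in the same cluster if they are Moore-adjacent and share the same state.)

2

t=1: a0@(3,3):A a1@(0,1):B a2@(1,3):B a3@(0,0):B a4@(4,3):A a5@(0,3):B a6@(0,2):A a7@(1,2):A a8@(1,0):B a9@(2,0):A
t=2: a0@(3,3):A a1@(0,1):B a2@(1,3):B a3@(0,0):B a4@(4,3):A a5@(0,3):B a6@(0,2):A a7@(1,1):A a8@(1,0):B a9@(2,0):A
t=3: (unchanged — steady state)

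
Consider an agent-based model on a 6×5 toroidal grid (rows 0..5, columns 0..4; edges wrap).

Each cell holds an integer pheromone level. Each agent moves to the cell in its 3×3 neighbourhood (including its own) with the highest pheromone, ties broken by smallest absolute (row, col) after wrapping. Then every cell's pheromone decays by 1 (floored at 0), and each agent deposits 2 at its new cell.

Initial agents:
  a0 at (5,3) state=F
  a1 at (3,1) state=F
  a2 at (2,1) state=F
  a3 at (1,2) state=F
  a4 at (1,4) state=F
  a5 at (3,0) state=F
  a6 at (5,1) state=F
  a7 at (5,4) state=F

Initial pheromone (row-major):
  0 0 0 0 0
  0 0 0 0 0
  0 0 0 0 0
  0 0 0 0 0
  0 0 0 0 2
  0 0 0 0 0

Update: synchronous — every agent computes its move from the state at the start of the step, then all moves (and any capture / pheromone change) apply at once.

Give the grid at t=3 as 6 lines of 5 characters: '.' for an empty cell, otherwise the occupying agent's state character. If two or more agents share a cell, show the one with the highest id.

t=1: a0@(4,4) a1@(2,0) a2@(1,0) a3@(0,1) a4@(0,0) a5@(4,4) a6@(0,0) a7@(4,4) | pheromone: 4 2 0 0 0 / 2 0 0 0 0 / 2 0 0 0 0 / 0 0 0 0 0 / 0 0 0 0 7 / 0 0 0 0 0
t=2: a0@(4,4) a1@(1,0) a2@(0,0) a3@(0,0) a4@(0,0) a5@(4,4) a6@(0,0) a7@(4,4) | pheromone: 11 1 0 0 0 / 3 0 0 0 0 / 1 0 0 0 0 / 0 0 0 0 0 / 0 0 0 0 12 / 0 0 0 0 0
t=3: a0@(4,4) a1@(0,0) a2@(0,0) a3@(0,0) a4@(0,0) a5@(4,4) a6@(0,0) a7@(4,4) | pheromone: 20 0 0 0 0 / 2 0 0 0 0 / 0 0 0 0 0 / 0 0 0 0 0 / 0 0 0 0 17 / 0 0 0 0 0

F....
.....
.....
.....
....F
.....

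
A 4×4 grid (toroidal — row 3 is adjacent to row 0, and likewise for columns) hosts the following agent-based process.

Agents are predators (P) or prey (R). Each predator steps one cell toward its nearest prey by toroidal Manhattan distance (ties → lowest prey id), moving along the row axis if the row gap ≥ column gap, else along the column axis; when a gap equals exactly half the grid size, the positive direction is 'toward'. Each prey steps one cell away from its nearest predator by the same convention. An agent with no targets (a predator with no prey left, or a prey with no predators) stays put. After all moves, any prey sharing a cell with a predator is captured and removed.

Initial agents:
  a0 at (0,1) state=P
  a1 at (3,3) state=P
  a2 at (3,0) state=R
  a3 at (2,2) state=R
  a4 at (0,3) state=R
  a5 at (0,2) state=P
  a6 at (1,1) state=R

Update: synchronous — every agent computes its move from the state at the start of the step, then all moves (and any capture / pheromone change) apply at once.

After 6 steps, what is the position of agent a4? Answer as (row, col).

(3, 2)

t=1: a0@(1,1):P a1@(3,0):P a2@(3,1):R a3@(1,2):R a4@(1,3):R a5@(0,3):P a6@(2,1):R
t=2: a0@(1,2):P a1@(3,1):P a2@(3,2):R a4@(2,3):R a5@(1,3):P
t=3: a0@(2,2):P a1@(3,2):P a2@(3,3):R a4@(3,3):R a5@(2,3):P
t=4: a0@(3,2):P a1@(3,3):P a2@(3,0):R a4@(3,0):R a5@(3,3):P
t=5: a0@(3,3):P a1@(3,0):P a2@(3,1):R a4@(3,1):R a5@(3,0):P
t=6: a0@(3,0):P a1@(3,1):P a2@(3,2):R a4@(3,2):R a5@(3,1):P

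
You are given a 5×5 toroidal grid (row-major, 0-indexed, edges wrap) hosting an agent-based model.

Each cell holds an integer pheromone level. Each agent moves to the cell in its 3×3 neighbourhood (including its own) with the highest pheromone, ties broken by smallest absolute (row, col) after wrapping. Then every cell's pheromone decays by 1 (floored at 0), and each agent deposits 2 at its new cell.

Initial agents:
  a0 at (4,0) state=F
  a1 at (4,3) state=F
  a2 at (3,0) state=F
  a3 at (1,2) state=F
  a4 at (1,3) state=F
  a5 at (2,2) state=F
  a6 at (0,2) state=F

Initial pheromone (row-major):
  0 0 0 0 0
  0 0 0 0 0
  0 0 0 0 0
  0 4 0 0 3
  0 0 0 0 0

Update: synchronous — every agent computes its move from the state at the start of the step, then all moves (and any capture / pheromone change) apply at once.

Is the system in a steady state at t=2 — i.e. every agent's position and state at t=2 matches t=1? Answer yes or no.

no

t=1: a0@(3,1) a1@(3,4) a2@(3,1) a3@(0,1) a4@(0,2) a5@(3,1) a6@(0,1) | pheromone: 0 4 2 0 0 / 0 0 0 0 0 / 0 0 0 0 0 / 0 9 0 0 4 / 0 0 0 0 0
t=2: a0@(3,1) a1@(3,4) a2@(3,1) a3@(0,1) a4@(0,1) a5@(3,1) a6@(0,1) | pheromone: 0 9 1 0 0 / 0 0 0 0 0 / 0 0 0 0 0 / 0 14 0 0 5 / 0 0 0 0 0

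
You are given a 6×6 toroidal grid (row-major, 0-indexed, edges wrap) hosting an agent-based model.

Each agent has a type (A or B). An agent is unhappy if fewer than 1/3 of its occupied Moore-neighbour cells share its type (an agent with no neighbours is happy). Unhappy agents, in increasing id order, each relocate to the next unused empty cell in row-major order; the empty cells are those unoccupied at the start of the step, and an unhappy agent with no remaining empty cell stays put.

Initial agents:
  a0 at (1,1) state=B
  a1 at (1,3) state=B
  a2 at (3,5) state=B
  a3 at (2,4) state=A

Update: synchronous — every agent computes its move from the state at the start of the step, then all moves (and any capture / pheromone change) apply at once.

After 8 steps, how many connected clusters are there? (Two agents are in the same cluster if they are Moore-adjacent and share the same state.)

t=1: a0@(1,1):B a1@(0,0):B a2@(0,1):B a3@(0,2):A
t=2: a0@(1,1):B a1@(0,0):B a2@(0,1):B a3@(0,3):A
t=3: (unchanged — steady state)

2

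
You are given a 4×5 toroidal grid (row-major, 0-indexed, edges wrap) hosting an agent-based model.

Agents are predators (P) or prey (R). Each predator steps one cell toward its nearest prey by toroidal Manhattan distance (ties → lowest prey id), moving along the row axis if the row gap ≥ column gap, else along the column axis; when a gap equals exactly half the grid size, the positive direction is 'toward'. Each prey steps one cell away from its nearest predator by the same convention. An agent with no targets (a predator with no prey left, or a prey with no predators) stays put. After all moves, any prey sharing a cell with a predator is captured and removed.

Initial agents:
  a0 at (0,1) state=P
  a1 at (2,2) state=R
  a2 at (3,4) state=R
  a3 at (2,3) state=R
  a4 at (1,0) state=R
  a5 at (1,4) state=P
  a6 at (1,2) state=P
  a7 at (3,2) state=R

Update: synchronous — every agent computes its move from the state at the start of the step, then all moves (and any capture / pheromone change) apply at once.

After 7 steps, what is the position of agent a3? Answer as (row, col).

t=1: a0@(1,1):P a1@(3,2):R a2@(2,4):R a3@(3,3):R a5@(1,0):P a6@(2,2):P
t=2: a0@(2,1):P a1@(0,2):R a2@(3,4):R a3@(0,3):R a5@(2,0):P a6@(3,2):P
t=3: a0@(3,1):P a1@(1,2):R a2@(0,4):R a3@(1,3):R a5@(3,0):P a6@(0,2):P
t=4: a0@(0,1):P a1@(2,2):R a2@(1,4):R a3@(2,3):R a5@(0,0):P a6@(1,2):P
t=5: a0@(1,1):P a1@(3,2):R a2@(2,4):R a3@(3,3):R a5@(1,0):P a6@(2,2):P
t=6: a0@(2,1):P a1@(0,2):R a2@(3,4):R a3@(0,3):R a5@(2,0):P a6@(3,2):P
t=7: a0@(3,1):P a1@(1,2):R a2@(0,4):R a3@(1,3):R a5@(3,0):P a6@(0,2):P

(1, 3)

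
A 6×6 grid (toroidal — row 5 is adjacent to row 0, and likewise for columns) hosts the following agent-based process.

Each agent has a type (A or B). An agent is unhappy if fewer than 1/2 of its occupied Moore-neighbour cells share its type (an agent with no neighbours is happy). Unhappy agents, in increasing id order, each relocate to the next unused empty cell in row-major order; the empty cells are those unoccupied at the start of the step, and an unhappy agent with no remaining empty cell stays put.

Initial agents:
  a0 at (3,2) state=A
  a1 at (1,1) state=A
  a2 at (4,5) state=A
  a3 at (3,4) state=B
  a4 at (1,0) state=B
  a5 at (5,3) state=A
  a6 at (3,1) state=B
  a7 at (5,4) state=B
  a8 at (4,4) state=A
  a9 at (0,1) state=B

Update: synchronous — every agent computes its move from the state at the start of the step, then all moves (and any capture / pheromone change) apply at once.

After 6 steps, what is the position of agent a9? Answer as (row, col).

(1, 3)

t=1: a0@(0,0):A a1@(0,2):A a2@(0,3):A a3@(0,4):B a4@(1,0):B a5@(5,3):A a6@(0,5):B a7@(1,2):B a8@(4,4):A a9@(0,1):B
t=2: a0@(1,1):A a1@(0,2):A a2@(0,3):A a3@(1,3):B a4@(1,0):B a5@(5,3):A a6@(0,5):B a7@(1,4):B a8@(4,4):A a9@(0,1):B
t=3: a0@(0,0):A a1@(0,2):A a2@(0,3):A a3@(0,4):B a4@(1,0):B a5@(5,3):A a6@(0,5):B a7@(1,4):B a8@(4,4):A a9@(1,2):B
t=4: a0@(0,1):A a1@(0,2):A a2@(1,1):A a3@(0,4):B a4@(1,0):B a5@(5,3):A a6@(0,5):B a7@(1,4):B a8@(4,4):A a9@(1,3):B
t=5: a0@(0,1):A a1@(0,2):A a2@(1,1):A a3@(0,4):B a4@(0,0):B a5@(5,3):A a6@(0,5):B a7@(1,4):B a8@(4,4):A a9@(1,3):B
t=6: a0@(0,1):A a1@(0,2):A a2@(1,1):A a3@(0,4):B a4@(0,3):B a5@(5,3):A a6@(0,5):B a7@(1,4):B a8@(4,4):A a9@(1,3):B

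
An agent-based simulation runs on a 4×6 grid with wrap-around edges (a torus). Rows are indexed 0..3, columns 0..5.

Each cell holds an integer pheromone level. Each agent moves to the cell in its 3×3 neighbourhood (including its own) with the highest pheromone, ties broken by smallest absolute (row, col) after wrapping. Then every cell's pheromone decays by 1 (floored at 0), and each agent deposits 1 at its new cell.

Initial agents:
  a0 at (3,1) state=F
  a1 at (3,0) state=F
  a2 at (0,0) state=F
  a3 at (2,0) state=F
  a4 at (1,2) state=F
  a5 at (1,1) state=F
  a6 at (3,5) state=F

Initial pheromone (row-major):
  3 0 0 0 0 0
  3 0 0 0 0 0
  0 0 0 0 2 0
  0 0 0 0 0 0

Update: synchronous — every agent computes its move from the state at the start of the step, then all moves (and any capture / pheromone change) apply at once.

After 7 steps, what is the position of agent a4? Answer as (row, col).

t=1: a0@(0,0) a1@(0,0) a2@(0,0) a3@(1,0) a4@(0,1) a5@(0,0) a6@(0,0) | pheromone: 7 1 0 0 0 0 / 3 0 0 0 0 0 / 0 0 0 0 1 0 / 0 0 0 0 0 0
t=2: a0@(0,0) a1@(0,0) a2@(0,0) a3@(0,0) a4@(0,0) a5@(0,0) a6@(0,0) | pheromone: 13 0 0 0 0 0 / 2 0 0 0 0 0 / 0 0 0 0 0 0 / 0 0 0 0 0 0
t=3: a0@(0,0) a1@(0,0) a2@(0,0) a3@(0,0) a4@(0,0) a5@(0,0) a6@(0,0) | pheromone: 19 0 0 0 0 0 / 1 0 0 0 0 0 / 0 0 0 0 0 0 / 0 0 0 0 0 0
t=4: a0@(0,0) a1@(0,0) a2@(0,0) a3@(0,0) a4@(0,0) a5@(0,0) a6@(0,0) | pheromone: 25 0 0 0 0 0 / 0 0 0 0 0 0 / 0 0 0 0 0 0 / 0 0 0 0 0 0
t=5: a0@(0,0) a1@(0,0) a2@(0,0) a3@(0,0) a4@(0,0) a5@(0,0) a6@(0,0) | pheromone: 31 0 0 0 0 0 / 0 0 0 0 0 0 / 0 0 0 0 0 0 / 0 0 0 0 0 0
t=6: a0@(0,0) a1@(0,0) a2@(0,0) a3@(0,0) a4@(0,0) a5@(0,0) a6@(0,0) | pheromone: 37 0 0 0 0 0 / 0 0 0 0 0 0 / 0 0 0 0 0 0 / 0 0 0 0 0 0
t=7: a0@(0,0) a1@(0,0) a2@(0,0) a3@(0,0) a4@(0,0) a5@(0,0) a6@(0,0) | pheromone: 43 0 0 0 0 0 / 0 0 0 0 0 0 / 0 0 0 0 0 0 / 0 0 0 0 0 0

(0, 0)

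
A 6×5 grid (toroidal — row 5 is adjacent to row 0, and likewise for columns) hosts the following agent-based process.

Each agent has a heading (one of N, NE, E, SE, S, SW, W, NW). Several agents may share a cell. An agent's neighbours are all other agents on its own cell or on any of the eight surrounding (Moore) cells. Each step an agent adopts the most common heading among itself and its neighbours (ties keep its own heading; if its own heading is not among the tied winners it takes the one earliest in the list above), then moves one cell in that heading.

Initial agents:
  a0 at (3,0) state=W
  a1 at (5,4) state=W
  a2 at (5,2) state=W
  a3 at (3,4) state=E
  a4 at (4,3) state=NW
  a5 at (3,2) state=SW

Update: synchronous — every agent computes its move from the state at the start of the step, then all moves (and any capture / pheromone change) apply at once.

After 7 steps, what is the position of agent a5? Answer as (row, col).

t=1: a0@(3,4):W a1@(5,3):W a2@(5,1):W a3@(3,0):E a4@(4,2):W a5@(4,1):SW
t=2: a0@(3,3):W a1@(5,2):W a2@(5,0):W a3@(3,1):E a4@(4,1):W a5@(4,0):W
t=3: a0@(3,2):W a1@(5,1):W a2@(5,4):W a3@(3,0):W a4@(4,0):W a5@(4,4):W
t=4: a0@(3,1):W a1@(5,0):W a2@(5,3):W a3@(3,4):W a4@(4,4):W a5@(4,3):W
t=5: a0@(3,0):W a1@(5,4):W a2@(5,2):W a3@(3,3):W a4@(4,3):W a5@(4,2):W
t=6: a0@(3,4):W a1@(5,3):W a2@(5,1):W a3@(3,2):W a4@(4,2):W a5@(4,1):W
t=7: a0@(3,3):W a1@(5,2):W a2@(5,0):W a3@(3,1):W a4@(4,1):W a5@(4,0):W

(4, 0)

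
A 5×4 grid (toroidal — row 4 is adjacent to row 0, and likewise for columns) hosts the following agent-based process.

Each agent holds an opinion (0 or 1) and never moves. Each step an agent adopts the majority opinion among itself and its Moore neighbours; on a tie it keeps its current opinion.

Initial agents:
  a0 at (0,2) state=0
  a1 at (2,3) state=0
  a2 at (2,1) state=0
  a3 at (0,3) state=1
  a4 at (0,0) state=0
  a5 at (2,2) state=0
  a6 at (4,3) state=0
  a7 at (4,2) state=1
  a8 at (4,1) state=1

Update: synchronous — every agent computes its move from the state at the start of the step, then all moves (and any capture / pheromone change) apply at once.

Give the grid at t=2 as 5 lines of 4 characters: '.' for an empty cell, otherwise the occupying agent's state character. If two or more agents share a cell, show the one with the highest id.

t=1: a0@(0,2):1 a1@(2,3):0 a2@(2,1):0 a3@(0,3):0 a4@(0,0):0 a5@(2,2):0 a6@(4,3):0 a7@(4,2):1 a8@(4,1):1
t=2: (unchanged — steady state)

0.10
....
.000
....
.110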